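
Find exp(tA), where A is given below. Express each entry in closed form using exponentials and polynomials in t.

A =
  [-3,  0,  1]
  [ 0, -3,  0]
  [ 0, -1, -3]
e^{tA} =
  [exp(-3*t), -t^2*exp(-3*t)/2, t*exp(-3*t)]
  [0, exp(-3*t), 0]
  [0, -t*exp(-3*t), exp(-3*t)]

Strategy: write A = P · J · P⁻¹ where J is a Jordan canonical form, so e^{tA} = P · e^{tJ} · P⁻¹, and e^{tJ} can be computed block-by-block.

A has Jordan form
J =
  [-3,  1,  0]
  [ 0, -3,  1]
  [ 0,  0, -3]
(up to reordering of blocks).

Per-block formulas:
  For a 3×3 Jordan block J_3(-3): exp(t · J_3(-3)) = e^(-3t)·(I + t·N + (t^2/2)·N^2), where N is the 3×3 nilpotent shift.

After assembling e^{tJ} and conjugating by P, we get:

e^{tA} =
  [exp(-3*t), -t^2*exp(-3*t)/2, t*exp(-3*t)]
  [0, exp(-3*t), 0]
  [0, -t*exp(-3*t), exp(-3*t)]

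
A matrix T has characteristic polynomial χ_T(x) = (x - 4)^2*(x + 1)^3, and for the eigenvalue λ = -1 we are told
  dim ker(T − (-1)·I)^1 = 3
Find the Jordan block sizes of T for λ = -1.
Block sizes for λ = -1: [1, 1, 1]

From the dimensions of kernels of powers, the number of Jordan blocks of size at least j is d_j − d_{j−1} where d_j = dim ker(N^j) (with d_0 = 0). Computing the differences gives [3].
The number of blocks of size exactly k is (#blocks of size ≥ k) − (#blocks of size ≥ k + 1), so the partition is: 3 block(s) of size 1.
In nonincreasing order the block sizes are [1, 1, 1].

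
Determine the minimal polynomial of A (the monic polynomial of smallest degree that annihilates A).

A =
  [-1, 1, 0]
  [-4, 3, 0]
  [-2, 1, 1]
x^2 - 2*x + 1

The characteristic polynomial is χ_A(x) = (x - 1)^3, so the eigenvalues are known. The minimal polynomial is
  m_A(x) = Π_λ (x − λ)^{k_λ}
where k_λ is the size of the *largest* Jordan block for λ (equivalently, the smallest k with (A − λI)^k v = 0 for every generalised eigenvector v of λ).

  λ = 1: largest Jordan block has size 2, contributing (x − 1)^2

So m_A(x) = (x - 1)^2 = x^2 - 2*x + 1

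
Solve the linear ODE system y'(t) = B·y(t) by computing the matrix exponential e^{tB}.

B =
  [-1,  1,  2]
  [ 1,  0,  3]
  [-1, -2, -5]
e^{tB} =
  [t*exp(-2*t) + exp(-2*t), -t^2*exp(-2*t)/2 + t*exp(-2*t), -t^2*exp(-2*t)/2 + 2*t*exp(-2*t)]
  [t*exp(-2*t), -t^2*exp(-2*t)/2 + 2*t*exp(-2*t) + exp(-2*t), -t^2*exp(-2*t)/2 + 3*t*exp(-2*t)]
  [-t*exp(-2*t), t^2*exp(-2*t)/2 - 2*t*exp(-2*t), t^2*exp(-2*t)/2 - 3*t*exp(-2*t) + exp(-2*t)]

Strategy: write B = P · J · P⁻¹ where J is a Jordan canonical form, so e^{tB} = P · e^{tJ} · P⁻¹, and e^{tJ} can be computed block-by-block.

B has Jordan form
J =
  [-2,  1,  0]
  [ 0, -2,  1]
  [ 0,  0, -2]
(up to reordering of blocks).

Per-block formulas:
  For a 3×3 Jordan block J_3(-2): exp(t · J_3(-2)) = e^(-2t)·(I + t·N + (t^2/2)·N^2), where N is the 3×3 nilpotent shift.

After assembling e^{tJ} and conjugating by P, we get:

e^{tB} =
  [t*exp(-2*t) + exp(-2*t), -t^2*exp(-2*t)/2 + t*exp(-2*t), -t^2*exp(-2*t)/2 + 2*t*exp(-2*t)]
  [t*exp(-2*t), -t^2*exp(-2*t)/2 + 2*t*exp(-2*t) + exp(-2*t), -t^2*exp(-2*t)/2 + 3*t*exp(-2*t)]
  [-t*exp(-2*t), t^2*exp(-2*t)/2 - 2*t*exp(-2*t), t^2*exp(-2*t)/2 - 3*t*exp(-2*t) + exp(-2*t)]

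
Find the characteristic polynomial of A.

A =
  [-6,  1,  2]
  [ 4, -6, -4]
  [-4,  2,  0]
x^3 + 12*x^2 + 48*x + 64

Expanding det(x·I − A) (e.g. by cofactor expansion or by noting that A is similar to its Jordan form J, which has the same characteristic polynomial as A) gives
  χ_A(x) = x^3 + 12*x^2 + 48*x + 64
which factors as (x + 4)^3. The eigenvalues (with algebraic multiplicities) are λ = -4 with multiplicity 3.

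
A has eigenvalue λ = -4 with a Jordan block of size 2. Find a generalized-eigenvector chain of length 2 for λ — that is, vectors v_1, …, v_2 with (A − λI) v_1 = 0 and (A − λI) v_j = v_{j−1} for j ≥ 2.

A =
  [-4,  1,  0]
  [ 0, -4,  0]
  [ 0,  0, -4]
A Jordan chain for λ = -4 of length 2:
v_1 = (1, 0, 0)ᵀ
v_2 = (0, 1, 0)ᵀ

Let N = A − (-4)·I. We want v_2 with N^2 v_2 = 0 but N^1 v_2 ≠ 0; then v_{j-1} := N · v_j for j = 2, …, 2.

Pick v_2 = (0, 1, 0)ᵀ.
Then v_1 = N · v_2 = (1, 0, 0)ᵀ.

Sanity check: (A − (-4)·I) v_1 = (0, 0, 0)ᵀ = 0. ✓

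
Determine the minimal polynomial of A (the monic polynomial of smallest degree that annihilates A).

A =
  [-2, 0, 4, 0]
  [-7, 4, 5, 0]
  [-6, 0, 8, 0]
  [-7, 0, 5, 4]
x^3 - 10*x^2 + 32*x - 32

The characteristic polynomial is χ_A(x) = (x - 4)^3*(x - 2), so the eigenvalues are known. The minimal polynomial is
  m_A(x) = Π_λ (x − λ)^{k_λ}
where k_λ is the size of the *largest* Jordan block for λ (equivalently, the smallest k with (A − λI)^k v = 0 for every generalised eigenvector v of λ).

  λ = 2: largest Jordan block has size 1, contributing (x − 2)
  λ = 4: largest Jordan block has size 2, contributing (x − 4)^2

So m_A(x) = (x - 4)^2*(x - 2) = x^3 - 10*x^2 + 32*x - 32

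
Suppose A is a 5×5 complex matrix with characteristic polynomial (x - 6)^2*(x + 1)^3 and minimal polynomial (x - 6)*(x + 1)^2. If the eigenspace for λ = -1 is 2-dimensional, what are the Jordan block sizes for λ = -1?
Block sizes for λ = -1: [2, 1]

Step 1 — from the characteristic polynomial, algebraic multiplicity of λ = -1 is 3. From dim ker(A − (-1)·I) = 2, there are exactly 2 Jordan blocks for λ = -1.
Step 2 — from the minimal polynomial, the factor (x + 1)^2 tells us the largest block for λ = -1 has size 2.
Step 3 — with total size 3, 2 blocks, and largest block 2, the block sizes (in nonincreasing order) are [2, 1].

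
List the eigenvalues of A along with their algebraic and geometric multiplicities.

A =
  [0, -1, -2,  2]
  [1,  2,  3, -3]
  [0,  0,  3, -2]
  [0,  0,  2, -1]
λ = 1: alg = 4, geom = 2

Step 1 — factor the characteristic polynomial to read off the algebraic multiplicities:
  χ_A(x) = (x - 1)^4

Step 2 — compute geometric multiplicities via the rank-nullity identity g(λ) = n − rank(A − λI):
  rank(A − (1)·I) = 2, so dim ker(A − (1)·I) = n − 2 = 2

Summary:
  λ = 1: algebraic multiplicity = 4, geometric multiplicity = 2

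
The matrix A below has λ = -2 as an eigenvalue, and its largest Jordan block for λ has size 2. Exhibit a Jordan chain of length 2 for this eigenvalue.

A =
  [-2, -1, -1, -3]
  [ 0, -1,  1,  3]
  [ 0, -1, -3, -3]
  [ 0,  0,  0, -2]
A Jordan chain for λ = -2 of length 2:
v_1 = (-1, 1, -1, 0)ᵀ
v_2 = (0, 1, 0, 0)ᵀ

Let N = A − (-2)·I. We want v_2 with N^2 v_2 = 0 but N^1 v_2 ≠ 0; then v_{j-1} := N · v_j for j = 2, …, 2.

Pick v_2 = (0, 1, 0, 0)ᵀ.
Then v_1 = N · v_2 = (-1, 1, -1, 0)ᵀ.

Sanity check: (A − (-2)·I) v_1 = (0, 0, 0, 0)ᵀ = 0. ✓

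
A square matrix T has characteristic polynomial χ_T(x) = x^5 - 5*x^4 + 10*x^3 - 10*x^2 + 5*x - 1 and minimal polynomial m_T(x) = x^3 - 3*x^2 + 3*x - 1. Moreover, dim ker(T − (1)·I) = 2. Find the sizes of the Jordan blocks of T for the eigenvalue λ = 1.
Block sizes for λ = 1: [3, 2]

Step 1 — from the characteristic polynomial, algebraic multiplicity of λ = 1 is 5. From dim ker(T − (1)·I) = 2, there are exactly 2 Jordan blocks for λ = 1.
Step 2 — from the minimal polynomial, the factor (x − 1)^3 tells us the largest block for λ = 1 has size 3.
Step 3 — with total size 5, 2 blocks, and largest block 3, the block sizes (in nonincreasing order) are [3, 2].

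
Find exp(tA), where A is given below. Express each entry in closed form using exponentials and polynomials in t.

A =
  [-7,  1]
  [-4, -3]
e^{tA} =
  [-2*t*exp(-5*t) + exp(-5*t), t*exp(-5*t)]
  [-4*t*exp(-5*t), 2*t*exp(-5*t) + exp(-5*t)]

Strategy: write A = P · J · P⁻¹ where J is a Jordan canonical form, so e^{tA} = P · e^{tJ} · P⁻¹, and e^{tJ} can be computed block-by-block.

A has Jordan form
J =
  [-5,  1]
  [ 0, -5]
(up to reordering of blocks).

Per-block formulas:
  For a 2×2 Jordan block J_2(-5): exp(t · J_2(-5)) = e^(-5t)·(I + t·N), where N is the 2×2 nilpotent shift.

After assembling e^{tJ} and conjugating by P, we get:

e^{tA} =
  [-2*t*exp(-5*t) + exp(-5*t), t*exp(-5*t)]
  [-4*t*exp(-5*t), 2*t*exp(-5*t) + exp(-5*t)]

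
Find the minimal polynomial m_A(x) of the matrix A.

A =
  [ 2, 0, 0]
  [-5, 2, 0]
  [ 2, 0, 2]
x^2 - 4*x + 4

The characteristic polynomial is χ_A(x) = (x - 2)^3, so the eigenvalues are known. The minimal polynomial is
  m_A(x) = Π_λ (x − λ)^{k_λ}
where k_λ is the size of the *largest* Jordan block for λ (equivalently, the smallest k with (A − λI)^k v = 0 for every generalised eigenvector v of λ).

  λ = 2: largest Jordan block has size 2, contributing (x − 2)^2

So m_A(x) = (x - 2)^2 = x^2 - 4*x + 4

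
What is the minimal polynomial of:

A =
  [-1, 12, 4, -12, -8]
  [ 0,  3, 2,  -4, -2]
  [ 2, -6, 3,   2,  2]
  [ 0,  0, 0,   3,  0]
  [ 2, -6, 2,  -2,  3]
x^2 - 4*x + 3

The characteristic polynomial is χ_A(x) = (x - 3)^3*(x - 1)^2, so the eigenvalues are known. The minimal polynomial is
  m_A(x) = Π_λ (x − λ)^{k_λ}
where k_λ is the size of the *largest* Jordan block for λ (equivalently, the smallest k with (A − λI)^k v = 0 for every generalised eigenvector v of λ).

  λ = 1: largest Jordan block has size 1, contributing (x − 1)
  λ = 3: largest Jordan block has size 1, contributing (x − 3)

So m_A(x) = (x - 3)*(x - 1) = x^2 - 4*x + 3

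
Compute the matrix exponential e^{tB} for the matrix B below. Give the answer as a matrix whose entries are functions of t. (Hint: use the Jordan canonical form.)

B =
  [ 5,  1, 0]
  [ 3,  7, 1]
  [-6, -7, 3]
e^{tB} =
  [3*t^2*exp(5*t)/2 + exp(5*t), t^2*exp(5*t) + t*exp(5*t), t^2*exp(5*t)/2]
  [3*t*exp(5*t), 2*t*exp(5*t) + exp(5*t), t*exp(5*t)]
  [-9*t^2*exp(5*t)/2 - 6*t*exp(5*t), -3*t^2*exp(5*t) - 7*t*exp(5*t), -3*t^2*exp(5*t)/2 - 2*t*exp(5*t) + exp(5*t)]

Strategy: write B = P · J · P⁻¹ where J is a Jordan canonical form, so e^{tB} = P · e^{tJ} · P⁻¹, and e^{tJ} can be computed block-by-block.

B has Jordan form
J =
  [5, 1, 0]
  [0, 5, 1]
  [0, 0, 5]
(up to reordering of blocks).

Per-block formulas:
  For a 3×3 Jordan block J_3(5): exp(t · J_3(5)) = e^(5t)·(I + t·N + (t^2/2)·N^2), where N is the 3×3 nilpotent shift.

After assembling e^{tJ} and conjugating by P, we get:

e^{tB} =
  [3*t^2*exp(5*t)/2 + exp(5*t), t^2*exp(5*t) + t*exp(5*t), t^2*exp(5*t)/2]
  [3*t*exp(5*t), 2*t*exp(5*t) + exp(5*t), t*exp(5*t)]
  [-9*t^2*exp(5*t)/2 - 6*t*exp(5*t), -3*t^2*exp(5*t) - 7*t*exp(5*t), -3*t^2*exp(5*t)/2 - 2*t*exp(5*t) + exp(5*t)]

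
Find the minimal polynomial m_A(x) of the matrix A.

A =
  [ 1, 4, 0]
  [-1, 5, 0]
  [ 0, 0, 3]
x^2 - 6*x + 9

The characteristic polynomial is χ_A(x) = (x - 3)^3, so the eigenvalues are known. The minimal polynomial is
  m_A(x) = Π_λ (x − λ)^{k_λ}
where k_λ is the size of the *largest* Jordan block for λ (equivalently, the smallest k with (A − λI)^k v = 0 for every generalised eigenvector v of λ).

  λ = 3: largest Jordan block has size 2, contributing (x − 3)^2

So m_A(x) = (x - 3)^2 = x^2 - 6*x + 9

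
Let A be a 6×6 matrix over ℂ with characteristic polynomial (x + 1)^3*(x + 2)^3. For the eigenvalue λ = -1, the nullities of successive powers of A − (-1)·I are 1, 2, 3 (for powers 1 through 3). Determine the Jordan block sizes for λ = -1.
Block sizes for λ = -1: [3]

From the dimensions of kernels of powers, the number of Jordan blocks of size at least j is d_j − d_{j−1} where d_j = dim ker(N^j) (with d_0 = 0). Computing the differences gives [1, 1, 1].
The number of blocks of size exactly k is (#blocks of size ≥ k) − (#blocks of size ≥ k + 1), so the partition is: 1 block(s) of size 3.
In nonincreasing order the block sizes are [3].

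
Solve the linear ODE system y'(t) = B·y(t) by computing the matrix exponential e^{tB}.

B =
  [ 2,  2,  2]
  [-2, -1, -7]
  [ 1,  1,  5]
e^{tB} =
  [-t^2*exp(2*t) + exp(2*t), -2*t^2*exp(2*t) + 2*t*exp(2*t), -4*t^2*exp(2*t) + 2*t*exp(2*t)]
  [-t^2*exp(2*t)/2 - 2*t*exp(2*t), -t^2*exp(2*t) - 3*t*exp(2*t) + exp(2*t), -2*t^2*exp(2*t) - 7*t*exp(2*t)]
  [t^2*exp(2*t)/2 + t*exp(2*t), t^2*exp(2*t) + t*exp(2*t), 2*t^2*exp(2*t) + 3*t*exp(2*t) + exp(2*t)]

Strategy: write B = P · J · P⁻¹ where J is a Jordan canonical form, so e^{tB} = P · e^{tJ} · P⁻¹, and e^{tJ} can be computed block-by-block.

B has Jordan form
J =
  [2, 1, 0]
  [0, 2, 1]
  [0, 0, 2]
(up to reordering of blocks).

Per-block formulas:
  For a 3×3 Jordan block J_3(2): exp(t · J_3(2)) = e^(2t)·(I + t·N + (t^2/2)·N^2), where N is the 3×3 nilpotent shift.

After assembling e^{tJ} and conjugating by P, we get:

e^{tB} =
  [-t^2*exp(2*t) + exp(2*t), -2*t^2*exp(2*t) + 2*t*exp(2*t), -4*t^2*exp(2*t) + 2*t*exp(2*t)]
  [-t^2*exp(2*t)/2 - 2*t*exp(2*t), -t^2*exp(2*t) - 3*t*exp(2*t) + exp(2*t), -2*t^2*exp(2*t) - 7*t*exp(2*t)]
  [t^2*exp(2*t)/2 + t*exp(2*t), t^2*exp(2*t) + t*exp(2*t), 2*t^2*exp(2*t) + 3*t*exp(2*t) + exp(2*t)]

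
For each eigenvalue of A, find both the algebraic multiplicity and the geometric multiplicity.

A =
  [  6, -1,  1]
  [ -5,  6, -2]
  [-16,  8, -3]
λ = 3: alg = 3, geom = 1

Step 1 — factor the characteristic polynomial to read off the algebraic multiplicities:
  χ_A(x) = (x - 3)^3

Step 2 — compute geometric multiplicities via the rank-nullity identity g(λ) = n − rank(A − λI):
  rank(A − (3)·I) = 2, so dim ker(A − (3)·I) = n − 2 = 1

Summary:
  λ = 3: algebraic multiplicity = 3, geometric multiplicity = 1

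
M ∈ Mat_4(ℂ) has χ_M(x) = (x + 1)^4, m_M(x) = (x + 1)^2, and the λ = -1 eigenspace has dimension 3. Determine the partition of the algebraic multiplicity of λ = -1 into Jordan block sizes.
Block sizes for λ = -1: [2, 1, 1]

Step 1 — from the characteristic polynomial, algebraic multiplicity of λ = -1 is 4. From dim ker(M − (-1)·I) = 3, there are exactly 3 Jordan blocks for λ = -1.
Step 2 — from the minimal polynomial, the factor (x + 1)^2 tells us the largest block for λ = -1 has size 2.
Step 3 — with total size 4, 3 blocks, and largest block 2, the block sizes (in nonincreasing order) are [2, 1, 1].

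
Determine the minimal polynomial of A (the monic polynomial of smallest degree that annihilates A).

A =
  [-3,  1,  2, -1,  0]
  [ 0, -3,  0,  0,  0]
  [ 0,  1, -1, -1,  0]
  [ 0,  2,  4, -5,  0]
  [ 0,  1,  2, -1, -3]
x^2 + 6*x + 9

The characteristic polynomial is χ_A(x) = (x + 3)^5, so the eigenvalues are known. The minimal polynomial is
  m_A(x) = Π_λ (x − λ)^{k_λ}
where k_λ is the size of the *largest* Jordan block for λ (equivalently, the smallest k with (A − λI)^k v = 0 for every generalised eigenvector v of λ).

  λ = -3: largest Jordan block has size 2, contributing (x + 3)^2

So m_A(x) = (x + 3)^2 = x^2 + 6*x + 9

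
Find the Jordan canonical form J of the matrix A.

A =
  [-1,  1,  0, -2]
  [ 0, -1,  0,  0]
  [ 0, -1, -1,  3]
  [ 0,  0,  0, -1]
J_2(-1) ⊕ J_2(-1)

The characteristic polynomial is
  det(x·I − A) = x^4 + 4*x^3 + 6*x^2 + 4*x + 1 = (x + 1)^4

Eigenvalues and multiplicities (the geometric multiplicity of λ is n − rank(A − λI), which equals the number of Jordan blocks for λ):
  λ = -1: algebraic multiplicity = 4, geometric multiplicity = 2

Determining the block sizes for each eigenvalue:
  λ = -1: with am = 4 and gm = 2, the partition is not yet determined (e.g. several partitions of 4 into 2 parts exist). Let N = A − (-1)·I. Computing rank(N^1) = 2, rank(N^2) = 0; the number of blocks of size ≥ j is rank(N^{j−1}) − rank(N^j), giving [2, 2]. So we have 2 block(s) of size 2 → block sizes [2, 2]

Assembling the blocks gives a Jordan form
J =
  [-1,  1,  0,  0]
  [ 0, -1,  0,  0]
  [ 0,  0, -1,  1]
  [ 0,  0,  0, -1]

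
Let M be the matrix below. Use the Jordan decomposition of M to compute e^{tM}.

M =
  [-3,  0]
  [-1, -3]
e^{tM} =
  [exp(-3*t), 0]
  [-t*exp(-3*t), exp(-3*t)]

Strategy: write M = P · J · P⁻¹ where J is a Jordan canonical form, so e^{tM} = P · e^{tJ} · P⁻¹, and e^{tJ} can be computed block-by-block.

M has Jordan form
J =
  [-3,  1]
  [ 0, -3]
(up to reordering of blocks).

Per-block formulas:
  For a 2×2 Jordan block J_2(-3): exp(t · J_2(-3)) = e^(-3t)·(I + t·N), where N is the 2×2 nilpotent shift.

After assembling e^{tJ} and conjugating by P, we get:

e^{tM} =
  [exp(-3*t), 0]
  [-t*exp(-3*t), exp(-3*t)]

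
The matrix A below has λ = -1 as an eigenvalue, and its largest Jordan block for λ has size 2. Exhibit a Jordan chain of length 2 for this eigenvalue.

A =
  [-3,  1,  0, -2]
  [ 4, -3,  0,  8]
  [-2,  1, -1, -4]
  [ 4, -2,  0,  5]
A Jordan chain for λ = -1 of length 2:
v_1 = (-2, -4, 2, 0)ᵀ
v_2 = (3, 0, 0, -2)ᵀ

Let N = A − (-1)·I. We want v_2 with N^2 v_2 = 0 but N^1 v_2 ≠ 0; then v_{j-1} := N · v_j for j = 2, …, 2.

Pick v_2 = (3, 0, 0, -2)ᵀ.
Then v_1 = N · v_2 = (-2, -4, 2, 0)ᵀ.

Sanity check: (A − (-1)·I) v_1 = (0, 0, 0, 0)ᵀ = 0. ✓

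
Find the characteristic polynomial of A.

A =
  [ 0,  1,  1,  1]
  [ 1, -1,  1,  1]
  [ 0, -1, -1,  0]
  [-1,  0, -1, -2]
x^4 + 4*x^3 + 6*x^2 + 4*x + 1

Expanding det(x·I − A) (e.g. by cofactor expansion or by noting that A is similar to its Jordan form J, which has the same characteristic polynomial as A) gives
  χ_A(x) = x^4 + 4*x^3 + 6*x^2 + 4*x + 1
which factors as (x + 1)^4. The eigenvalues (with algebraic multiplicities) are λ = -1 with multiplicity 4.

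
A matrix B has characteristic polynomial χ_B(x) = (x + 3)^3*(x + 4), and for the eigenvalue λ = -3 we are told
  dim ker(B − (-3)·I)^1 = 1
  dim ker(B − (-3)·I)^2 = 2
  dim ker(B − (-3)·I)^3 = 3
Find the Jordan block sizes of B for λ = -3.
Block sizes for λ = -3: [3]

From the dimensions of kernels of powers, the number of Jordan blocks of size at least j is d_j − d_{j−1} where d_j = dim ker(N^j) (with d_0 = 0). Computing the differences gives [1, 1, 1].
The number of blocks of size exactly k is (#blocks of size ≥ k) − (#blocks of size ≥ k + 1), so the partition is: 1 block(s) of size 3.
In nonincreasing order the block sizes are [3].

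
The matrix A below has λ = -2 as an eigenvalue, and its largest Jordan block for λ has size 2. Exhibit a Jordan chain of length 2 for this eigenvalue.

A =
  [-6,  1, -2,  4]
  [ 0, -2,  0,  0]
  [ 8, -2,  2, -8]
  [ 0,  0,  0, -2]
A Jordan chain for λ = -2 of length 2:
v_1 = (-4, 0, 8, 0)ᵀ
v_2 = (1, 0, 0, 0)ᵀ

Let N = A − (-2)·I. We want v_2 with N^2 v_2 = 0 but N^1 v_2 ≠ 0; then v_{j-1} := N · v_j for j = 2, …, 2.

Pick v_2 = (1, 0, 0, 0)ᵀ.
Then v_1 = N · v_2 = (-4, 0, 8, 0)ᵀ.

Sanity check: (A − (-2)·I) v_1 = (0, 0, 0, 0)ᵀ = 0. ✓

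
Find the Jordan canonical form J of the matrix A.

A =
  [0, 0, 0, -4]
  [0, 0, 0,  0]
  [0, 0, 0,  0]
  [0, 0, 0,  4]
J_1(0) ⊕ J_1(0) ⊕ J_1(0) ⊕ J_1(4)

The characteristic polynomial is
  det(x·I − A) = x^4 - 4*x^3 = x^3*(x - 4)

Eigenvalues and multiplicities (the geometric multiplicity of λ is n − rank(A − λI), which equals the number of Jordan blocks for λ):
  λ = 0: algebraic multiplicity = 3, geometric multiplicity = 3
  λ = 4: algebraic multiplicity = 1, geometric multiplicity = 1

Determining the block sizes for each eigenvalue:
  λ = 0: gm = am = 3, so every block has size 1 → block sizes [1, 1, 1]
  λ = 4: one block (gm = 1), so the single block has size am = 1 → block sizes [1]

Assembling the blocks gives a Jordan form
J =
  [0, 0, 0, 0]
  [0, 0, 0, 0]
  [0, 0, 0, 0]
  [0, 0, 0, 4]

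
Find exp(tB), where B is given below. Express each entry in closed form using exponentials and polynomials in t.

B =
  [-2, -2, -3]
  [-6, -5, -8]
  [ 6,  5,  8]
e^{tB} =
  [3 - 2*exp(t), -t - exp(t) + 1, -t - 2*exp(t) + 2]
  [6 - 6*exp(t), -2*t - 3*exp(t) + 4, -2*t - 6*exp(t) + 6]
  [6*exp(t) - 6, 2*t + 3*exp(t) - 3, 2*t + 6*exp(t) - 5]

Strategy: write B = P · J · P⁻¹ where J is a Jordan canonical form, so e^{tB} = P · e^{tJ} · P⁻¹, and e^{tJ} can be computed block-by-block.

B has Jordan form
J =
  [0, 1, 0]
  [0, 0, 0]
  [0, 0, 1]
(up to reordering of blocks).

Per-block formulas:
  For a 2×2 Jordan block J_2(0): exp(t · J_2(0)) = e^(0t)·(I + t·N), where N is the 2×2 nilpotent shift.
  For a 1×1 block at λ = 1: exp(t · [1]) = [e^(1t)].

After assembling e^{tJ} and conjugating by P, we get:

e^{tB} =
  [3 - 2*exp(t), -t - exp(t) + 1, -t - 2*exp(t) + 2]
  [6 - 6*exp(t), -2*t - 3*exp(t) + 4, -2*t - 6*exp(t) + 6]
  [6*exp(t) - 6, 2*t + 3*exp(t) - 3, 2*t + 6*exp(t) - 5]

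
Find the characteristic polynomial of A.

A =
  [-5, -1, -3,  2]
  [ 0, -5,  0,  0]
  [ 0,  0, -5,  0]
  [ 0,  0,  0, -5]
x^4 + 20*x^3 + 150*x^2 + 500*x + 625

Expanding det(x·I − A) (e.g. by cofactor expansion or by noting that A is similar to its Jordan form J, which has the same characteristic polynomial as A) gives
  χ_A(x) = x^4 + 20*x^3 + 150*x^2 + 500*x + 625
which factors as (x + 5)^4. The eigenvalues (with algebraic multiplicities) are λ = -5 with multiplicity 4.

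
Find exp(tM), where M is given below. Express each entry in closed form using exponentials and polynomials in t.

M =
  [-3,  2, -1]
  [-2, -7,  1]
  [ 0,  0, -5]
e^{tM} =
  [2*t*exp(-5*t) + exp(-5*t), 2*t*exp(-5*t), -t*exp(-5*t)]
  [-2*t*exp(-5*t), -2*t*exp(-5*t) + exp(-5*t), t*exp(-5*t)]
  [0, 0, exp(-5*t)]

Strategy: write M = P · J · P⁻¹ where J is a Jordan canonical form, so e^{tM} = P · e^{tJ} · P⁻¹, and e^{tJ} can be computed block-by-block.

M has Jordan form
J =
  [-5,  1,  0]
  [ 0, -5,  0]
  [ 0,  0, -5]
(up to reordering of blocks).

Per-block formulas:
  For a 1×1 block at λ = -5: exp(t · [-5]) = [e^(-5t)].
  For a 2×2 Jordan block J_2(-5): exp(t · J_2(-5)) = e^(-5t)·(I + t·N), where N is the 2×2 nilpotent shift.

After assembling e^{tJ} and conjugating by P, we get:

e^{tM} =
  [2*t*exp(-5*t) + exp(-5*t), 2*t*exp(-5*t), -t*exp(-5*t)]
  [-2*t*exp(-5*t), -2*t*exp(-5*t) + exp(-5*t), t*exp(-5*t)]
  [0, 0, exp(-5*t)]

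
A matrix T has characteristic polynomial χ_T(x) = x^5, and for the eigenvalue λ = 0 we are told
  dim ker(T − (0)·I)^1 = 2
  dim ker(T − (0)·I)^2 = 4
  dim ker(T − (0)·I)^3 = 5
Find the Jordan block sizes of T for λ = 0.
Block sizes for λ = 0: [3, 2]

From the dimensions of kernels of powers, the number of Jordan blocks of size at least j is d_j − d_{j−1} where d_j = dim ker(N^j) (with d_0 = 0). Computing the differences gives [2, 2, 1].
The number of blocks of size exactly k is (#blocks of size ≥ k) − (#blocks of size ≥ k + 1), so the partition is: 1 block(s) of size 2, 1 block(s) of size 3.
In nonincreasing order the block sizes are [3, 2].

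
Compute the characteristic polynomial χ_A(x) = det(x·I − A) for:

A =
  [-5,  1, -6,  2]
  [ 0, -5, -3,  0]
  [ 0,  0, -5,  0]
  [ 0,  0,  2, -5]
x^4 + 20*x^3 + 150*x^2 + 500*x + 625

Expanding det(x·I − A) (e.g. by cofactor expansion or by noting that A is similar to its Jordan form J, which has the same characteristic polynomial as A) gives
  χ_A(x) = x^4 + 20*x^3 + 150*x^2 + 500*x + 625
which factors as (x + 5)^4. The eigenvalues (with algebraic multiplicities) are λ = -5 with multiplicity 4.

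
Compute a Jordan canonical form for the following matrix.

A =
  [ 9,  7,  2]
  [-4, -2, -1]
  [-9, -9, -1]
J_3(2)

The characteristic polynomial is
  det(x·I − A) = x^3 - 6*x^2 + 12*x - 8 = (x - 2)^3

Eigenvalues and multiplicities (the geometric multiplicity of λ is n − rank(A − λI), which equals the number of Jordan blocks for λ):
  λ = 2: algebraic multiplicity = 3, geometric multiplicity = 1

Determining the block sizes for each eigenvalue:
  λ = 2: one block (gm = 1), so the single block has size am = 3 → block sizes [3]

Assembling the blocks gives a Jordan form
J =
  [2, 1, 0]
  [0, 2, 1]
  [0, 0, 2]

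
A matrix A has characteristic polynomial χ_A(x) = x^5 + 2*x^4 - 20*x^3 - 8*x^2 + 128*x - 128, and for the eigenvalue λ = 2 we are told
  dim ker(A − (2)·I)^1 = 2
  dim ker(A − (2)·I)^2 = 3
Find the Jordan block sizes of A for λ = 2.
Block sizes for λ = 2: [2, 1]

From the dimensions of kernels of powers, the number of Jordan blocks of size at least j is d_j − d_{j−1} where d_j = dim ker(N^j) (with d_0 = 0). Computing the differences gives [2, 1].
The number of blocks of size exactly k is (#blocks of size ≥ k) − (#blocks of size ≥ k + 1), so the partition is: 1 block(s) of size 1, 1 block(s) of size 2.
In nonincreasing order the block sizes are [2, 1].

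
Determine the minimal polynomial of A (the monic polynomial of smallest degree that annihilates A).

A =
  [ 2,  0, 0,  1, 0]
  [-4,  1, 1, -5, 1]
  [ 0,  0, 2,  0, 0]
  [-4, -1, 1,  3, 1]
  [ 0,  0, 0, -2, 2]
x^3 - 6*x^2 + 12*x - 8

The characteristic polynomial is χ_A(x) = (x - 2)^5, so the eigenvalues are known. The minimal polynomial is
  m_A(x) = Π_λ (x − λ)^{k_λ}
where k_λ is the size of the *largest* Jordan block for λ (equivalently, the smallest k with (A − λI)^k v = 0 for every generalised eigenvector v of λ).

  λ = 2: largest Jordan block has size 3, contributing (x − 2)^3

So m_A(x) = (x - 2)^3 = x^3 - 6*x^2 + 12*x - 8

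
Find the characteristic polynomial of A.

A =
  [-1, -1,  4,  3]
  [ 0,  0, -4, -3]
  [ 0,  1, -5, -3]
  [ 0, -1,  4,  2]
x^4 + 4*x^3 + 6*x^2 + 4*x + 1

Expanding det(x·I − A) (e.g. by cofactor expansion or by noting that A is similar to its Jordan form J, which has the same characteristic polynomial as A) gives
  χ_A(x) = x^4 + 4*x^3 + 6*x^2 + 4*x + 1
which factors as (x + 1)^4. The eigenvalues (with algebraic multiplicities) are λ = -1 with multiplicity 4.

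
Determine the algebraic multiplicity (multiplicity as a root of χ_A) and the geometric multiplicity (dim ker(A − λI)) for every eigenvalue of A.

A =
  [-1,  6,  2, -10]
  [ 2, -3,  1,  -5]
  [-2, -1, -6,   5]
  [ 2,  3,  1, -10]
λ = -5: alg = 4, geom = 2

Step 1 — factor the characteristic polynomial to read off the algebraic multiplicities:
  χ_A(x) = (x + 5)^4

Step 2 — compute geometric multiplicities via the rank-nullity identity g(λ) = n − rank(A − λI):
  rank(A − (-5)·I) = 2, so dim ker(A − (-5)·I) = n − 2 = 2

Summary:
  λ = -5: algebraic multiplicity = 4, geometric multiplicity = 2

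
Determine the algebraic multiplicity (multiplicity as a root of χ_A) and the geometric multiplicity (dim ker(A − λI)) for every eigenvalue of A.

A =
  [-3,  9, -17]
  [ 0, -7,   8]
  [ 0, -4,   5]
λ = -3: alg = 2, geom = 1; λ = 1: alg = 1, geom = 1

Step 1 — factor the characteristic polynomial to read off the algebraic multiplicities:
  χ_A(x) = (x - 1)*(x + 3)^2

Step 2 — compute geometric multiplicities via the rank-nullity identity g(λ) = n − rank(A − λI):
  rank(A − (-3)·I) = 2, so dim ker(A − (-3)·I) = n − 2 = 1
  rank(A − (1)·I) = 2, so dim ker(A − (1)·I) = n − 2 = 1

Summary:
  λ = -3: algebraic multiplicity = 2, geometric multiplicity = 1
  λ = 1: algebraic multiplicity = 1, geometric multiplicity = 1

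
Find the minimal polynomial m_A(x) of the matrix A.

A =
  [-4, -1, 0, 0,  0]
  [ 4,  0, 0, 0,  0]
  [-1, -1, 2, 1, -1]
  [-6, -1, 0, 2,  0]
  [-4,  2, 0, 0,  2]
x^4 - 8*x^2 + 16

The characteristic polynomial is χ_A(x) = (x - 2)^3*(x + 2)^2, so the eigenvalues are known. The minimal polynomial is
  m_A(x) = Π_λ (x − λ)^{k_λ}
where k_λ is the size of the *largest* Jordan block for λ (equivalently, the smallest k with (A − λI)^k v = 0 for every generalised eigenvector v of λ).

  λ = -2: largest Jordan block has size 2, contributing (x + 2)^2
  λ = 2: largest Jordan block has size 2, contributing (x − 2)^2

So m_A(x) = (x - 2)^2*(x + 2)^2 = x^4 - 8*x^2 + 16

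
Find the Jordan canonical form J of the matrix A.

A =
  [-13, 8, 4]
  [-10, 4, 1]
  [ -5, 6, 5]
J_2(-3) ⊕ J_1(2)

The characteristic polynomial is
  det(x·I − A) = x^3 + 4*x^2 - 3*x - 18 = (x - 2)*(x + 3)^2

Eigenvalues and multiplicities (the geometric multiplicity of λ is n − rank(A − λI), which equals the number of Jordan blocks for λ):
  λ = -3: algebraic multiplicity = 2, geometric multiplicity = 1
  λ = 2: algebraic multiplicity = 1, geometric multiplicity = 1

Determining the block sizes for each eigenvalue:
  λ = -3: one block (gm = 1), so the single block has size am = 2 → block sizes [2]
  λ = 2: one block (gm = 1), so the single block has size am = 1 → block sizes [1]

Assembling the blocks gives a Jordan form
J =
  [-3,  1, 0]
  [ 0, -3, 0]
  [ 0,  0, 2]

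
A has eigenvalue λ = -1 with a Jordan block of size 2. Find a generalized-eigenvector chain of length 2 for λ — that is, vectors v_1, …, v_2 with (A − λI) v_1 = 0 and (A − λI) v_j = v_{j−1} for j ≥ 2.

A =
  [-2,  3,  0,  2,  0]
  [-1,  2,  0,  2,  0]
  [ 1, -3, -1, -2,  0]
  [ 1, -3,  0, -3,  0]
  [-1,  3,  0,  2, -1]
A Jordan chain for λ = -1 of length 2:
v_1 = (-1, -1, 1, 1, -1)ᵀ
v_2 = (1, 0, 0, 0, 0)ᵀ

Let N = A − (-1)·I. We want v_2 with N^2 v_2 = 0 but N^1 v_2 ≠ 0; then v_{j-1} := N · v_j for j = 2, …, 2.

Pick v_2 = (1, 0, 0, 0, 0)ᵀ.
Then v_1 = N · v_2 = (-1, -1, 1, 1, -1)ᵀ.

Sanity check: (A − (-1)·I) v_1 = (0, 0, 0, 0, 0)ᵀ = 0. ✓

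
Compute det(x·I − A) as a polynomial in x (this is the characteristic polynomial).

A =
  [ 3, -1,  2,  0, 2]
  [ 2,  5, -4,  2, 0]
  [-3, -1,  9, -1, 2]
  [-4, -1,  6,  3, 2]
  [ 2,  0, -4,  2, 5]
x^5 - 25*x^4 + 250*x^3 - 1250*x^2 + 3125*x - 3125

Expanding det(x·I − A) (e.g. by cofactor expansion or by noting that A is similar to its Jordan form J, which has the same characteristic polynomial as A) gives
  χ_A(x) = x^5 - 25*x^4 + 250*x^3 - 1250*x^2 + 3125*x - 3125
which factors as (x - 5)^5. The eigenvalues (with algebraic multiplicities) are λ = 5 with multiplicity 5.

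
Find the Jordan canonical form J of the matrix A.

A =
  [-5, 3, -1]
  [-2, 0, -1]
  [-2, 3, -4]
J_2(-3) ⊕ J_1(-3)

The characteristic polynomial is
  det(x·I − A) = x^3 + 9*x^2 + 27*x + 27 = (x + 3)^3

Eigenvalues and multiplicities (the geometric multiplicity of λ is n − rank(A − λI), which equals the number of Jordan blocks for λ):
  λ = -3: algebraic multiplicity = 3, geometric multiplicity = 2

Determining the block sizes for each eigenvalue:
  λ = -3: 2 blocks summing to 3 forces exactly one block of size 2 and the rest size 1 → block sizes [2, 1]

Assembling the blocks gives a Jordan form
J =
  [-3,  1,  0]
  [ 0, -3,  0]
  [ 0,  0, -3]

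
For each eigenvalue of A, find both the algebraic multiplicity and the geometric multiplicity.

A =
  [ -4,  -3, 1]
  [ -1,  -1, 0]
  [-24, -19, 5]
λ = 0: alg = 3, geom = 1

Step 1 — factor the characteristic polynomial to read off the algebraic multiplicities:
  χ_A(x) = x^3

Step 2 — compute geometric multiplicities via the rank-nullity identity g(λ) = n − rank(A − λI):
  rank(A − (0)·I) = 2, so dim ker(A − (0)·I) = n − 2 = 1

Summary:
  λ = 0: algebraic multiplicity = 3, geometric multiplicity = 1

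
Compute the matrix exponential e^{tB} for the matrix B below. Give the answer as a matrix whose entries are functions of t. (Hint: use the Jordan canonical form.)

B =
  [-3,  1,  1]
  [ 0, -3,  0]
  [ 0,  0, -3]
e^{tB} =
  [exp(-3*t), t*exp(-3*t), t*exp(-3*t)]
  [0, exp(-3*t), 0]
  [0, 0, exp(-3*t)]

Strategy: write B = P · J · P⁻¹ where J is a Jordan canonical form, so e^{tB} = P · e^{tJ} · P⁻¹, and e^{tJ} can be computed block-by-block.

B has Jordan form
J =
  [-3,  1,  0]
  [ 0, -3,  0]
  [ 0,  0, -3]
(up to reordering of blocks).

Per-block formulas:
  For a 2×2 Jordan block J_2(-3): exp(t · J_2(-3)) = e^(-3t)·(I + t·N), where N is the 2×2 nilpotent shift.
  For a 1×1 block at λ = -3: exp(t · [-3]) = [e^(-3t)].

After assembling e^{tJ} and conjugating by P, we get:

e^{tB} =
  [exp(-3*t), t*exp(-3*t), t*exp(-3*t)]
  [0, exp(-3*t), 0]
  [0, 0, exp(-3*t)]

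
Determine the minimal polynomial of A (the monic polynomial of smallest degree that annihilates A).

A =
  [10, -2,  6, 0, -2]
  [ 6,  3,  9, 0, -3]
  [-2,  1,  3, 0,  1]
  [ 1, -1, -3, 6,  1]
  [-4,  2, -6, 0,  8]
x^2 - 12*x + 36

The characteristic polynomial is χ_A(x) = (x - 6)^5, so the eigenvalues are known. The minimal polynomial is
  m_A(x) = Π_λ (x − λ)^{k_λ}
where k_λ is the size of the *largest* Jordan block for λ (equivalently, the smallest k with (A − λI)^k v = 0 for every generalised eigenvector v of λ).

  λ = 6: largest Jordan block has size 2, contributing (x − 6)^2

So m_A(x) = (x - 6)^2 = x^2 - 12*x + 36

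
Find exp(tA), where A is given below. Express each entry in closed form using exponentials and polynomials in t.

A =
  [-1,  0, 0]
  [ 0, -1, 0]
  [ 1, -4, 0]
e^{tA} =
  [exp(-t), 0, 0]
  [0, exp(-t), 0]
  [1 - exp(-t), -4 + 4*exp(-t), 1]

Strategy: write A = P · J · P⁻¹ where J is a Jordan canonical form, so e^{tA} = P · e^{tJ} · P⁻¹, and e^{tJ} can be computed block-by-block.

A has Jordan form
J =
  [-1,  0, 0]
  [ 0, -1, 0]
  [ 0,  0, 0]
(up to reordering of blocks).

Per-block formulas:
  For a 1×1 block at λ = -1: exp(t · [-1]) = [e^(-1t)].
  For a 1×1 block at λ = 0: exp(t · [0]) = [e^(0t)].

After assembling e^{tJ} and conjugating by P, we get:

e^{tA} =
  [exp(-t), 0, 0]
  [0, exp(-t), 0]
  [1 - exp(-t), -4 + 4*exp(-t), 1]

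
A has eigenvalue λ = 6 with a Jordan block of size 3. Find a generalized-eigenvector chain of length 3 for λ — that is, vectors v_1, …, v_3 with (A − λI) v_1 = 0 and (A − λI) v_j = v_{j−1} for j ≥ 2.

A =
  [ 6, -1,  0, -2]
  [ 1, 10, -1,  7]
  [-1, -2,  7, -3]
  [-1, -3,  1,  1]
A Jordan chain for λ = 6 of length 3:
v_1 = (1, -2, 0, 1)ᵀ
v_2 = (0, 1, -1, -1)ᵀ
v_3 = (1, 0, 0, 0)ᵀ

Let N = A − (6)·I. We want v_3 with N^3 v_3 = 0 but N^2 v_3 ≠ 0; then v_{j-1} := N · v_j for j = 3, …, 2.

Pick v_3 = (1, 0, 0, 0)ᵀ.
Then v_2 = N · v_3 = (0, 1, -1, -1)ᵀ.
Then v_1 = N · v_2 = (1, -2, 0, 1)ᵀ.

Sanity check: (A − (6)·I) v_1 = (0, 0, 0, 0)ᵀ = 0. ✓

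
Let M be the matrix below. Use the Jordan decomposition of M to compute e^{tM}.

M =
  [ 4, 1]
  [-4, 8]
e^{tM} =
  [-2*t*exp(6*t) + exp(6*t), t*exp(6*t)]
  [-4*t*exp(6*t), 2*t*exp(6*t) + exp(6*t)]

Strategy: write M = P · J · P⁻¹ where J is a Jordan canonical form, so e^{tM} = P · e^{tJ} · P⁻¹, and e^{tJ} can be computed block-by-block.

M has Jordan form
J =
  [6, 1]
  [0, 6]
(up to reordering of blocks).

Per-block formulas:
  For a 2×2 Jordan block J_2(6): exp(t · J_2(6)) = e^(6t)·(I + t·N), where N is the 2×2 nilpotent shift.

After assembling e^{tJ} and conjugating by P, we get:

e^{tM} =
  [-2*t*exp(6*t) + exp(6*t), t*exp(6*t)]
  [-4*t*exp(6*t), 2*t*exp(6*t) + exp(6*t)]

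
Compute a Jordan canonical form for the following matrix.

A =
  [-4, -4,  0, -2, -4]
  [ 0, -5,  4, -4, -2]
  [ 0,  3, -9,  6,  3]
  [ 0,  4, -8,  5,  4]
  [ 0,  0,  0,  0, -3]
J_1(-4) ⊕ J_2(-3) ⊕ J_1(-3) ⊕ J_1(-3)

The characteristic polynomial is
  det(x·I − A) = x^5 + 16*x^4 + 102*x^3 + 324*x^2 + 513*x + 324 = (x + 3)^4*(x + 4)

Eigenvalues and multiplicities (the geometric multiplicity of λ is n − rank(A − λI), which equals the number of Jordan blocks for λ):
  λ = -4: algebraic multiplicity = 1, geometric multiplicity = 1
  λ = -3: algebraic multiplicity = 4, geometric multiplicity = 3

Determining the block sizes for each eigenvalue:
  λ = -4: one block (gm = 1), so the single block has size am = 1 → block sizes [1]
  λ = -3: 3 blocks summing to 4 forces exactly one block of size 2 and the rest size 1 → block sizes [2, 1, 1]

Assembling the blocks gives a Jordan form
J =
  [-4,  0,  0,  0,  0]
  [ 0, -3,  1,  0,  0]
  [ 0,  0, -3,  0,  0]
  [ 0,  0,  0, -3,  0]
  [ 0,  0,  0,  0, -3]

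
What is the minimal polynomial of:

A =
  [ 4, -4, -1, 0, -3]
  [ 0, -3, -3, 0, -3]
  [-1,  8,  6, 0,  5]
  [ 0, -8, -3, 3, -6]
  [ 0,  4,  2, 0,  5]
x^3 - 9*x^2 + 27*x - 27

The characteristic polynomial is χ_A(x) = (x - 3)^5, so the eigenvalues are known. The minimal polynomial is
  m_A(x) = Π_λ (x − λ)^{k_λ}
where k_λ is the size of the *largest* Jordan block for λ (equivalently, the smallest k with (A − λI)^k v = 0 for every generalised eigenvector v of λ).

  λ = 3: largest Jordan block has size 3, contributing (x − 3)^3

So m_A(x) = (x - 3)^3 = x^3 - 9*x^2 + 27*x - 27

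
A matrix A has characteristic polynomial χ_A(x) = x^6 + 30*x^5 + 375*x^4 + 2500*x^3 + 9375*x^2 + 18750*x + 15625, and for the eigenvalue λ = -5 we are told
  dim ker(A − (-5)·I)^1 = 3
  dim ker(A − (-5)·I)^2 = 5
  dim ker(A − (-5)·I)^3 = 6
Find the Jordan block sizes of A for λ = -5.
Block sizes for λ = -5: [3, 2, 1]

From the dimensions of kernels of powers, the number of Jordan blocks of size at least j is d_j − d_{j−1} where d_j = dim ker(N^j) (with d_0 = 0). Computing the differences gives [3, 2, 1].
The number of blocks of size exactly k is (#blocks of size ≥ k) − (#blocks of size ≥ k + 1), so the partition is: 1 block(s) of size 1, 1 block(s) of size 2, 1 block(s) of size 3.
In nonincreasing order the block sizes are [3, 2, 1].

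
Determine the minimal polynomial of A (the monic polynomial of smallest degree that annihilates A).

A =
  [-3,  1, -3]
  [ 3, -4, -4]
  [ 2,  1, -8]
x^3 + 15*x^2 + 75*x + 125

The characteristic polynomial is χ_A(x) = (x + 5)^3, so the eigenvalues are known. The minimal polynomial is
  m_A(x) = Π_λ (x − λ)^{k_λ}
where k_λ is the size of the *largest* Jordan block for λ (equivalently, the smallest k with (A − λI)^k v = 0 for every generalised eigenvector v of λ).

  λ = -5: largest Jordan block has size 3, contributing (x + 5)^3

So m_A(x) = (x + 5)^3 = x^3 + 15*x^2 + 75*x + 125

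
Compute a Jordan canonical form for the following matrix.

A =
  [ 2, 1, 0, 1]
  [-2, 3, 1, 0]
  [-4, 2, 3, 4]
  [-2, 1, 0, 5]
J_3(3) ⊕ J_1(4)

The characteristic polynomial is
  det(x·I − A) = x^4 - 13*x^3 + 63*x^2 - 135*x + 108 = (x - 4)*(x - 3)^3

Eigenvalues and multiplicities (the geometric multiplicity of λ is n − rank(A − λI), which equals the number of Jordan blocks for λ):
  λ = 3: algebraic multiplicity = 3, geometric multiplicity = 1
  λ = 4: algebraic multiplicity = 1, geometric multiplicity = 1

Determining the block sizes for each eigenvalue:
  λ = 3: one block (gm = 1), so the single block has size am = 3 → block sizes [3]
  λ = 4: one block (gm = 1), so the single block has size am = 1 → block sizes [1]

Assembling the blocks gives a Jordan form
J =
  [3, 1, 0, 0]
  [0, 3, 1, 0]
  [0, 0, 3, 0]
  [0, 0, 0, 4]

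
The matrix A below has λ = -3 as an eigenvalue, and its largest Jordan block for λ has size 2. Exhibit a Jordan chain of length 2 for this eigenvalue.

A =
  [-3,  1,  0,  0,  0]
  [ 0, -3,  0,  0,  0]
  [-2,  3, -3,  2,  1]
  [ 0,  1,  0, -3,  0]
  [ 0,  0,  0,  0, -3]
A Jordan chain for λ = -3 of length 2:
v_1 = (0, 0, -2, 0, 0)ᵀ
v_2 = (1, 0, 0, 0, 0)ᵀ

Let N = A − (-3)·I. We want v_2 with N^2 v_2 = 0 but N^1 v_2 ≠ 0; then v_{j-1} := N · v_j for j = 2, …, 2.

Pick v_2 = (1, 0, 0, 0, 0)ᵀ.
Then v_1 = N · v_2 = (0, 0, -2, 0, 0)ᵀ.

Sanity check: (A − (-3)·I) v_1 = (0, 0, 0, 0, 0)ᵀ = 0. ✓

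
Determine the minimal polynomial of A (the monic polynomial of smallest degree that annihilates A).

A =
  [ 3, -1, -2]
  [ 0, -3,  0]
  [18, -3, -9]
x^2 + 6*x + 9

The characteristic polynomial is χ_A(x) = (x + 3)^3, so the eigenvalues are known. The minimal polynomial is
  m_A(x) = Π_λ (x − λ)^{k_λ}
where k_λ is the size of the *largest* Jordan block for λ (equivalently, the smallest k with (A − λI)^k v = 0 for every generalised eigenvector v of λ).

  λ = -3: largest Jordan block has size 2, contributing (x + 3)^2

So m_A(x) = (x + 3)^2 = x^2 + 6*x + 9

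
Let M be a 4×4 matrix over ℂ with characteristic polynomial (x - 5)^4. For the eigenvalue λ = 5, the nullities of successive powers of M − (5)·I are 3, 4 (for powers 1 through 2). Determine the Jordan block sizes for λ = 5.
Block sizes for λ = 5: [2, 1, 1]

From the dimensions of kernels of powers, the number of Jordan blocks of size at least j is d_j − d_{j−1} where d_j = dim ker(N^j) (with d_0 = 0). Computing the differences gives [3, 1].
The number of blocks of size exactly k is (#blocks of size ≥ k) − (#blocks of size ≥ k + 1), so the partition is: 2 block(s) of size 1, 1 block(s) of size 2.
In nonincreasing order the block sizes are [2, 1, 1].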